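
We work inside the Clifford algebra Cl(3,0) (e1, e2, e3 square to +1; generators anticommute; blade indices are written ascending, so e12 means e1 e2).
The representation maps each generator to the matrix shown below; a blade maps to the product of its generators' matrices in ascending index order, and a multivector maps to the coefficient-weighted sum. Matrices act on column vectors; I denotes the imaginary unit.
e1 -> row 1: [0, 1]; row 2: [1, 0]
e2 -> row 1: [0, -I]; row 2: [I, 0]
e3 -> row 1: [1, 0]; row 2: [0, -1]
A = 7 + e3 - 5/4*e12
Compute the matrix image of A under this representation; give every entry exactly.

Bivector images (products of the table entries): rho(e12) = rho(e1)rho(e2) = row 1: [I, 0]; row 2: [0, -I].
M = (7)*1 + (1)*rho(e3) + (-5/4)*rho(e12), summed entrywise (1 is the identity matrix):
Answer: row 1: [8 - 5*I/4, 0]; row 2: [0, 6 + 5*I/4]


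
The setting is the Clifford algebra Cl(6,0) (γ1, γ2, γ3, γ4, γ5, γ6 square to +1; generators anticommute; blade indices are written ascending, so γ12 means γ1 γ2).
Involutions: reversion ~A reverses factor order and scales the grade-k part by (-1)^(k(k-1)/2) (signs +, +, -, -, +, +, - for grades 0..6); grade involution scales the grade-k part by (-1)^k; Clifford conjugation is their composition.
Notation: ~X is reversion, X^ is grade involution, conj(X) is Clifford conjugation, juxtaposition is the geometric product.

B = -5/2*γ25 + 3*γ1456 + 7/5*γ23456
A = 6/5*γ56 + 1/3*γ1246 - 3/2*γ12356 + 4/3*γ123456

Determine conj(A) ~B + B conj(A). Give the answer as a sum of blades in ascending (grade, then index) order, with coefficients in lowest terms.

first term: -28/15*γ1 + 57/10*γ14 - 4*γ23 - γ25 + 3*γ26 + 7/15*γ135 + 15/4*γ136 - 141/50*γ234 + 10/3*γ1346 - 5/6*γ1456
second term: 28/15*γ1 + 3/2*γ14 - 4*γ23 + γ25 + 3*γ26 - 7/15*γ135 - 15/4*γ136 + 309/50*γ234 - 10/3*γ1346 - 5/6*γ1456
Answer: 36/5*γ14 - 8*γ23 + 6*γ26 + 84/25*γ234 - 5/3*γ1456


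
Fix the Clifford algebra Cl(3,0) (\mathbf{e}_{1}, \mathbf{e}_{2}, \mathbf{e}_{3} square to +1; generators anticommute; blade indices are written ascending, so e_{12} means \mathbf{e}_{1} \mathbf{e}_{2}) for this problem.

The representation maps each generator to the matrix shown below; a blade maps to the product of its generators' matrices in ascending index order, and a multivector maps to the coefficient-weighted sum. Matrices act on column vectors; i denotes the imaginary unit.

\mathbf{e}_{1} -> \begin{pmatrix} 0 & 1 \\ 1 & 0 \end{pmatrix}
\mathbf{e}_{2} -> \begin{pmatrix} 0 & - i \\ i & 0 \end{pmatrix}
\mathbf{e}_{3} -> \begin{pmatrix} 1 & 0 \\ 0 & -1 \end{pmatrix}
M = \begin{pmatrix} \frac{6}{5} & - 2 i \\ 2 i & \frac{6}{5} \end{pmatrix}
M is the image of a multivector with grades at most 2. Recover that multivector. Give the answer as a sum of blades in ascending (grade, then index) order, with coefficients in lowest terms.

Method: 1, rho(e_{1}), rho(e_{2}), rho(e_{3}) form a trace-orthogonal basis of the 2x2 complex matrices (tr(X Y) = 2 if X = Y, else 0), so M = m0*1 + m1*rho(e_{1}) + m2*rho(e_{2}) + m3*rho(e_{3}) with m0 = tr(M)/2 = \frac{6}{5}, m1 = tr(M rho(e_{1}))/2 = 0, m2 = tr(M rho(e_{2}))/2 = 2, m3 = tr(M rho(e_{3}))/2 = 0.
Multiplying table entries, the bivector images are rho(e_{12}) = i*rho(e_{3}), rho(e_{13}) = -i*rho(e_{2}), rho(e_{23}) = i*rho(e_{1}); with real blade coefficients the real parts of m0..m3 are the coefficients of 1, e_{1}, e_{2}, e_{3} and the imaginary parts give the bivectors (e_{23}: Im m1, e_{13}: -Im m2, e_{12}: Im m3).
Answer: \frac{6}{5} + 2 e_{2}


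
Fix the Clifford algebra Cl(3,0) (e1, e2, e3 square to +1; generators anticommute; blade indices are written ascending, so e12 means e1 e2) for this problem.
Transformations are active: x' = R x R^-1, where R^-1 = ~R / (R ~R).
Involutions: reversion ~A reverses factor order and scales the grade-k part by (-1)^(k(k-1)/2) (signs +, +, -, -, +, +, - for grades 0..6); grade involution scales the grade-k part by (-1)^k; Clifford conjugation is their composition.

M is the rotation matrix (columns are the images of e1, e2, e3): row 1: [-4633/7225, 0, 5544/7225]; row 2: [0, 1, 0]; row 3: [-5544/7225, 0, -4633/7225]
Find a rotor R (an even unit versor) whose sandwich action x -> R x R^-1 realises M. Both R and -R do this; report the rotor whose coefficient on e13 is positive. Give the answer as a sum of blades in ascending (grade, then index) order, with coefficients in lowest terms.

Method: write R = a + b12*e12 + b13*e13 + b23*e23 with a^2 + b12^2 + b13^2 + b23^2 = 1 (so R^-1 = ~R). Expanding the columns R e_j ~R gives tr M = 4a^2 - 1 and, from the antisymmetric part, M21 - M12 = -4a*b12, M13 - M31 = 4a*b13, M32 - M23 = -4a*b23.
Here tr M = -2041/7225, so a^2 = (1 + tr M)/4 = 1296/7225 and a = ±36/85. Taking a = 36/85: M21 - M12 = 0, M13 - M31 = 11088/7225, M32 - M23 = 0, giving b12 = 0, b13 = 77/85, b23 = 0, i.e. R = 36/85 + 77/85*e13.
Its e13 coefficient is already positive.
Answer: 36/85 + 77/85*e13. Recall the cover is two-to-one: with M of trace -2041/7225, both preimages act alike, and the stated e13 sign chooses the sheet.


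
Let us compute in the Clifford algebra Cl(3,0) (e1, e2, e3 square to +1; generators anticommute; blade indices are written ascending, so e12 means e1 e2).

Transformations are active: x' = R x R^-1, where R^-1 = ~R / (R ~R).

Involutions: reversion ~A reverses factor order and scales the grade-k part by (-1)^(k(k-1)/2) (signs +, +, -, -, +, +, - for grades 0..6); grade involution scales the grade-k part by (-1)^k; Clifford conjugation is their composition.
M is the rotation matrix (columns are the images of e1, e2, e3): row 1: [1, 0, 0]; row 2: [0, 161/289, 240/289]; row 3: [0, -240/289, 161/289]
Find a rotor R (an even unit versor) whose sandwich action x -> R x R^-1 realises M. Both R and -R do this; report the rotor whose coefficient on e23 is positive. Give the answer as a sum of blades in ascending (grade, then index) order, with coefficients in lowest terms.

Method: write R = a + b12*e12 + b13*e13 + b23*e23 with a^2 + b12^2 + b13^2 + b23^2 = 1 (so R^-1 = ~R). Expanding the columns R e_j ~R gives tr M = 4a^2 - 1 and, from the antisymmetric part, M21 - M12 = -4a*b12, M13 - M31 = 4a*b13, M32 - M23 = -4a*b23.
Here tr M = 611/289, so a^2 = (1 + tr M)/4 = 225/289 and a = ±15/17. Taking a = 15/17: M21 - M12 = 0, M13 - M31 = 0, M32 - M23 = -480/289, giving b12 = 0, b13 = 0, b23 = 8/17, i.e. R = 15/17 + 8/17*e23.
Its e23 coefficient is already positive.
Answer: 15/17 + 8/17*e23. Sheet selection: the two-to-one cover makes ±R indistinguishable at the matrix level (trace 611/289), so uniqueness comes from the required sign on e23.


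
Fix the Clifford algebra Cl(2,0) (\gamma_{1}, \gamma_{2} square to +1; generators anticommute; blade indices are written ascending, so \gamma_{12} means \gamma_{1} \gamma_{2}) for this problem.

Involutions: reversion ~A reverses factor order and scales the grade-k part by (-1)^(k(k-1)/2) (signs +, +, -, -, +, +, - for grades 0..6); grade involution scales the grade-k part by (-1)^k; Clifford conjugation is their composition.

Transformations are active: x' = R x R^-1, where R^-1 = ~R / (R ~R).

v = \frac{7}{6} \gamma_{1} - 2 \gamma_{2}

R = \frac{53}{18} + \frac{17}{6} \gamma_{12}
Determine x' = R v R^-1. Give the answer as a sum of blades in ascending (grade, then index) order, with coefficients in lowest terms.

~R = \frac{53}{18} - \frac{17}{6} \gamma_{12}, and R ~R = \frac{2705}{162}, so R^-1 = ~R / (\frac{2705}{162}).
R v = -\frac{241}{108} \gamma_{1} - \frac{331}{36} \gamma_{2}
Answer: -\frac{15854}{8115} \gamma_{1} - \frac{6723}{5410} \gamma_{2}


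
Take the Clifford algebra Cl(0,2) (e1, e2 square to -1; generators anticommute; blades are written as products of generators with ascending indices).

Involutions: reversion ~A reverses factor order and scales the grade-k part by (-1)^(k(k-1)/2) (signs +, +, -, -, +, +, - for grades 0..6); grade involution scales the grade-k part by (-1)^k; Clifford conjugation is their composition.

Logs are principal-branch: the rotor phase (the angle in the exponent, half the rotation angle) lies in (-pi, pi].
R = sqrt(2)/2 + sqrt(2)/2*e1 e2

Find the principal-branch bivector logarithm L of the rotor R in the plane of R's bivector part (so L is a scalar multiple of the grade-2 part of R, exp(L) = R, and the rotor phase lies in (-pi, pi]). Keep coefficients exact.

The scalar part of R is sqrt(2)/2, so the principal-branch rotor phase is pinned; divide the bivector part by its sine to get the unit plane — L is the phase times that plane.
Concretely: cos(phase) = sqrt(2)/2 gives phase = ±pi/4, and since phase/sin(phase) is even the sign is immaterial: L = (phase/sin(phase)) * <R>_2 = (sqrt(2)*pi/4) * <R>_2.
Answer: pi/4*e1 e2


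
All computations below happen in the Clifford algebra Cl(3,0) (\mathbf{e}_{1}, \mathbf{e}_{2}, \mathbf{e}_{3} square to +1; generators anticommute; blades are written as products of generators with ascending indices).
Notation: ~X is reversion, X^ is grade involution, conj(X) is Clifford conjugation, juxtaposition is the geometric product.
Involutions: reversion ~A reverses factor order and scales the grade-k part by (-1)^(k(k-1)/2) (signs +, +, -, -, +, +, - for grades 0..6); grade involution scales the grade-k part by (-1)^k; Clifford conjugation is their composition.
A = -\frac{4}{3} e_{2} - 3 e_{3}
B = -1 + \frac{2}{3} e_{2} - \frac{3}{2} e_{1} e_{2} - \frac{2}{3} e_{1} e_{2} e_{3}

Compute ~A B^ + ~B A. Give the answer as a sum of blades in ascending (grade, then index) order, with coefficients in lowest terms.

first term: \frac{8}{9} - 2 e_{1} + \frac{4}{3} e_{2} + 3 e_{3} - 2 e_{1} e_{2} + \frac{8}{9} e_{1} e_{3} - 2 e_{2} e_{3} + \frac{9}{2} e_{1} e_{2} e_{3}
second term: -\frac{8}{9} - 2 e_{1} + \frac{4}{3} e_{2} + 3 e_{3} - 2 e_{1} e_{2} + \frac{8}{9} e_{1} e_{3} - 2 e_{2} e_{3} - \frac{9}{2} e_{1} e_{2} e_{3}
Answer: -4 e_{1} + \frac{8}{3} e_{2} + 6 e_{3} - 4 e_{1} e_{2} + \frac{16}{9} e_{1} e_{3} - 4 e_{2} e_{3}


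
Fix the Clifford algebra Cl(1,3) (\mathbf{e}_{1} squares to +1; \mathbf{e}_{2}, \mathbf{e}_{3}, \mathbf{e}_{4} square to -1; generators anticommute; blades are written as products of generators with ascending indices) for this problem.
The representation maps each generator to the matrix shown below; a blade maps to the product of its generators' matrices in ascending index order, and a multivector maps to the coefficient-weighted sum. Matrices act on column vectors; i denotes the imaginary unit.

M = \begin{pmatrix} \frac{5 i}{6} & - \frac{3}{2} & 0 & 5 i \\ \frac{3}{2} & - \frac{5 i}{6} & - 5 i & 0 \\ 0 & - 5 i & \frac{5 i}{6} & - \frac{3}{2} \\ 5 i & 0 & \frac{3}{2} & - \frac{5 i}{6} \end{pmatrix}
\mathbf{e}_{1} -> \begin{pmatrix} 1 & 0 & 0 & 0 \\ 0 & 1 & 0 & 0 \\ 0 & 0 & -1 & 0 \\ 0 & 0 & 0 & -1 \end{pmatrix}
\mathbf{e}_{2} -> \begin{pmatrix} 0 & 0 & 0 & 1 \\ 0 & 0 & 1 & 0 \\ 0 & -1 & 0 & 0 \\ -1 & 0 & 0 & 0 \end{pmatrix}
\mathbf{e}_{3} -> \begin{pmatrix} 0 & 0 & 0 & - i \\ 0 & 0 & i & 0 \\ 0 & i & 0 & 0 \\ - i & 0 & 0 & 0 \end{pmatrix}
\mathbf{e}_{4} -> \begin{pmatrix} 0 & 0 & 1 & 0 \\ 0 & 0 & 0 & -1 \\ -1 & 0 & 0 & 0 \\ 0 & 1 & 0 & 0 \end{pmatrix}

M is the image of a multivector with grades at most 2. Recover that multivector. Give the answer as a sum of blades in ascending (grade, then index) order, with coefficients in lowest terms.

Method: the blade images are trace-orthogonal — tr(rho(e_A) rho(e_B)^-1) = 4 if A = B and 0 otherwise — and rho(e_A)^-1 = (e_A)^2 * rho(e_A) with (e_A)^2 = +1 or -1, so the coefficient of e_A in the preimage is (e_A)^2 * tr(M rho(e_A))/4.
Nonzero projections over blades of grade <= 2: e_{3}: (e_{3})^2 = -1, tr(M rho(e_{3})) = 20, coefficient -5; e_{2} e_{3}: (e_{2} e_{3})^2 = -1, tr(M rho(e_{2} e_{3})) = \frac{10}{3}, coefficient -\frac{5}{6}; e_{2} e_{4}: (e_{2} e_{4})^2 = -1, tr(M rho(e_{2} e_{4})) = 6, coefficient -\frac{3}{2}. Every other blade of grade <= 2 projects to 0.
Answer: -5 e_{3} - \frac{5}{6} e_{2} e_{3} - \frac{3}{2} e_{2} e_{4}


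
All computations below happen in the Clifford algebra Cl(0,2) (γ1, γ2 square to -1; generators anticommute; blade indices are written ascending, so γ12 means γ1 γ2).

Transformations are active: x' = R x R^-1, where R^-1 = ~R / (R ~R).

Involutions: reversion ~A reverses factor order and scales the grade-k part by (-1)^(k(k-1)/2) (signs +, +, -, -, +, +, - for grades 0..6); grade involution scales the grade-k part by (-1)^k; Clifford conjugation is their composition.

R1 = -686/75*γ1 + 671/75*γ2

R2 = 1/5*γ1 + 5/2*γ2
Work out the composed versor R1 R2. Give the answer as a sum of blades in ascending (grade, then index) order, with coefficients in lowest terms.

Distribute over the terms of R1 (each basis-blade product reordered to ascending indices, repeated generators contracted through their squares):
(-686/75*γ1) R2 = 686/375 - 343/15*γ12
(671/75*γ2) R2 = -671/30 - 671/375*γ12
Summing the partial products and collecting blades:
Answer: -15403/750 - 3082/125*γ12


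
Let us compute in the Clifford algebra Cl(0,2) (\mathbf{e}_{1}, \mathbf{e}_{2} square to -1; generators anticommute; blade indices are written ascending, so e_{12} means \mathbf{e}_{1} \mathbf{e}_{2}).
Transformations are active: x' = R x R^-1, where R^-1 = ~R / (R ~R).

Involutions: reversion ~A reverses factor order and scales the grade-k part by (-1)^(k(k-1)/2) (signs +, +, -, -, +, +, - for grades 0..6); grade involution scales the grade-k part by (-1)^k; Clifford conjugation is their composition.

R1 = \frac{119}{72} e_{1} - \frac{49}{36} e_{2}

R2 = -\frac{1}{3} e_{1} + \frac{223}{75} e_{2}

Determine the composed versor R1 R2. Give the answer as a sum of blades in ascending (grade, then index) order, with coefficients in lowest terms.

Distribute over the terms of R1 (each basis-blade product reordered to ascending indices, repeated generators contracted through their squares):
(\frac{119}{72} e_{1}) R2 = \frac{119}{216} + \frac{26537}{5400} e_{12}
(-\frac{49}{36} e_{2}) R2 = \frac{10927}{2700} - \frac{49}{108} e_{12}
Summing the partial products and collecting blades:
Answer: \frac{24829}{5400} + \frac{8029}{1800} e_{12}


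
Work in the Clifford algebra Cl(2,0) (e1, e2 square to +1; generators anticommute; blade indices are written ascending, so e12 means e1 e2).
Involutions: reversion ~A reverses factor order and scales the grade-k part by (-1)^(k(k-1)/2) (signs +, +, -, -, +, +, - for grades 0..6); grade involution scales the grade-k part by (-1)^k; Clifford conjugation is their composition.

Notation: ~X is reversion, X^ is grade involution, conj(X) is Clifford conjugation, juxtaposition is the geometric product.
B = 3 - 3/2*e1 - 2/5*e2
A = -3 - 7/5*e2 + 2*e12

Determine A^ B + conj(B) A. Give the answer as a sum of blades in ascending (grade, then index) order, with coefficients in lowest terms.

first term: -239/25 + 37/10*e1 + 42/5*e2 + 81/10*e12
second term: -239/25 - 53/10*e1 - 12/5*e2 + 39/10*e12
Answer: -478/25 - 8/5*e1 + 6*e2 + 12*e12


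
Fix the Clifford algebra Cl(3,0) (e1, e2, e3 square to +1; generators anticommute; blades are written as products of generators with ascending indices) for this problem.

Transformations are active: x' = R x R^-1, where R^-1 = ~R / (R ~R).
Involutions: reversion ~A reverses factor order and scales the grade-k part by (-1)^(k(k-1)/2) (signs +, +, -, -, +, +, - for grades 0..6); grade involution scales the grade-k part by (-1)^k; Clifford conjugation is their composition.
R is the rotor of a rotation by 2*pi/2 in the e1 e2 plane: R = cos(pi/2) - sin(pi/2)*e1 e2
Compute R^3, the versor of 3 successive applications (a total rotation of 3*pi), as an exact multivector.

Half-angle bookkeeping: 3 applications in e1 e2 add up to rotor phase 3*pi/2 = 3*pi/2, so R^3 = cos(3*pi/2) - sin(3*pi/2)*e1 e2.
cos(3*pi/2) = 0 and sin(3*pi/2) = -1, so R^3 = e1 e2. The net rotation is 1*pi (after discarding 1 full turn, each of which contributes a factor -1 to the rotor); the rotor keeps the half-angle phase exactly.
Answer: e1 e2


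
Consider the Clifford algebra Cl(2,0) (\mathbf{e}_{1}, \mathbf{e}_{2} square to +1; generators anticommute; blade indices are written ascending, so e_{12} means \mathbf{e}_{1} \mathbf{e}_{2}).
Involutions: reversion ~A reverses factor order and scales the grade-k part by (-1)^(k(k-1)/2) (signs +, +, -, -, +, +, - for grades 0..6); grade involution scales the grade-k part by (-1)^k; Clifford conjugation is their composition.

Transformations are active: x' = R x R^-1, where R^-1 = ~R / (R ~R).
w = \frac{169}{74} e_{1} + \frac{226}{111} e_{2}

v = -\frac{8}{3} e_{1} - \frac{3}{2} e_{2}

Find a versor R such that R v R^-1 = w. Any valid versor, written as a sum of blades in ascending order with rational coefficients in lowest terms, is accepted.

Reasoning: v^2 = w^2 = \frac{337}{36} since conjugation preserves the quadratic form; R = v + w = -\frac{85}{222} e_{1} + \frac{119}{222} e_{2} is then valid when invertible, keeping its own part and reversing (v - w)/2.
Answer: -\frac{85}{222} e_{1} + \frac{119}{222} e_{2}


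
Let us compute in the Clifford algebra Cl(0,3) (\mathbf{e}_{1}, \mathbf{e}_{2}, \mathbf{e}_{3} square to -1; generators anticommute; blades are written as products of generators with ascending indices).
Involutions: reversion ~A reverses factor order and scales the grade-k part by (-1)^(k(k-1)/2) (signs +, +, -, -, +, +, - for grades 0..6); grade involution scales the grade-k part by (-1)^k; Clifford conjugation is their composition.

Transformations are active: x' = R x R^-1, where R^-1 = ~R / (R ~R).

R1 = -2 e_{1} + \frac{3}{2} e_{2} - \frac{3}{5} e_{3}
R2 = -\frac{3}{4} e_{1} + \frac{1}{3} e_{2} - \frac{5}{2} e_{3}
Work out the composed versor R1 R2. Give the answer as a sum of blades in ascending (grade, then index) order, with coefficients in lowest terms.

Distribute over the terms of R1 (each basis-blade product reordered to ascending indices, repeated generators contracted through their squares):
(-2 e_{1}) R2 = -\frac{3}{2} - \frac{2}{3} e_{1} e_{2} + 5 e_{1} e_{3}
(\frac{3}{2} e_{2}) R2 = -\frac{1}{2} + \frac{9}{8} e_{1} e_{2} - \frac{15}{4} e_{2} e_{3}
(-\frac{3}{5} e_{3}) R2 = -\frac{3}{2} - \frac{9}{20} e_{1} e_{3} + \frac{1}{5} e_{2} e_{3}
Summing the partial products and collecting blades:
Answer: -\frac{7}{2} + \frac{11}{24} e_{1} e_{2} + \frac{91}{20} e_{1} e_{3} - \frac{71}{20} e_{2} e_{3}


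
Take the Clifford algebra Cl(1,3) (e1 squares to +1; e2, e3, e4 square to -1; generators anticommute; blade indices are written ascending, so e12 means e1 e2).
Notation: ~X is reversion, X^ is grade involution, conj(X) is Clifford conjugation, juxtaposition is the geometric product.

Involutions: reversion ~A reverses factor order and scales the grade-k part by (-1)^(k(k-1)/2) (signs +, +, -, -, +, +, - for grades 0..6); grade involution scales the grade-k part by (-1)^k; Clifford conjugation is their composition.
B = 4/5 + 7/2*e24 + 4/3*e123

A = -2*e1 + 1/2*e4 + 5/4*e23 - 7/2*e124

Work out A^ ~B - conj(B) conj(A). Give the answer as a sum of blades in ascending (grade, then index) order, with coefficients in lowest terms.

first term: 931/60*e1 + 7/4*e2 - 2/5*e4 - 5/3*e23 + 7/24*e34 - 21/5*e124 - 2/3*e1234
second term: -539/60*e1 - 7/4*e2 - 2/5*e4 + 5/3*e23 - 217/24*e34 - 49/5*e124 - 2/3*e1234
Answer: 49/2*e1 + 7/2*e2 - 10/3*e23 + 28/3*e34 + 28/5*e124


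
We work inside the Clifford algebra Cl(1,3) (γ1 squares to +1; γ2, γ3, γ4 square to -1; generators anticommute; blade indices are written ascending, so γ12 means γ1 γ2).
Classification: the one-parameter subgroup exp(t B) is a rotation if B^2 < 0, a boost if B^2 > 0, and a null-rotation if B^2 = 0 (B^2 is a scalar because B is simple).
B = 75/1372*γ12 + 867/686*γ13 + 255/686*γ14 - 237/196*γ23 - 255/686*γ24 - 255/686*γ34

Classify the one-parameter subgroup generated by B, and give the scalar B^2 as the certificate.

B^2 term by term: the squares give (75/1372)^2*(γ12)^2 + (867/686)^2*(γ13)^2 + (255/686)^2*(γ14)^2 + (-237/196)^2*(γ23)^2 + (-255/686)^2*(γ24)^2 + (-255/686)^2*(γ34)^2 = 5625/1882384*(+1) + 751689/470596*(+1) + 65025/470596*(+1) + 56169/38416*(-1) + 65025/470596*(-1) + 65025/470596*(-1) = 0 (each basis 2-blade squares to minus the product of its generators' squares); cross terms between blades sharing an index anticommute and cancel; the commuting (index-disjoint) pairs give grade-4 terms 2*c*c'*(blade product), which cancel blade by blade — γ1234: -19125/470596 + 221085/235298 - 60435/67228 = 0 — confirming B is simple. So B^2 = 0.
Answer: null-rotation, certificate B^2 = 0. Note: conjugating B changes its blade decomposition but never the scalar B^2 = 0, whose sign settles the classification.


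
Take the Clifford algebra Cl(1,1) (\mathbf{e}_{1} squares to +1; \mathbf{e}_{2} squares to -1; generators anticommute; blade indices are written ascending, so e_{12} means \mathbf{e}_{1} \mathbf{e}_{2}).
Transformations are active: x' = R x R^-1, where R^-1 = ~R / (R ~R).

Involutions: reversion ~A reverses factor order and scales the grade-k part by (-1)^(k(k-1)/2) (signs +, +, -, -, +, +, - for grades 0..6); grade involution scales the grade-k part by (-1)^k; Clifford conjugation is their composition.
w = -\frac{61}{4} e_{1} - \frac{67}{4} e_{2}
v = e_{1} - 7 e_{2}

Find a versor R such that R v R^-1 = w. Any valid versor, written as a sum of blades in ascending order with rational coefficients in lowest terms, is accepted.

R = v + w = -\frac{57}{4} e_{1} - \frac{95}{4} e_{2} works: the equal norms (-48) guarantee its sandwich swaps v into w.
Answer: -\frac{57}{4} e_{1} - \frac{95}{4} e_{2}


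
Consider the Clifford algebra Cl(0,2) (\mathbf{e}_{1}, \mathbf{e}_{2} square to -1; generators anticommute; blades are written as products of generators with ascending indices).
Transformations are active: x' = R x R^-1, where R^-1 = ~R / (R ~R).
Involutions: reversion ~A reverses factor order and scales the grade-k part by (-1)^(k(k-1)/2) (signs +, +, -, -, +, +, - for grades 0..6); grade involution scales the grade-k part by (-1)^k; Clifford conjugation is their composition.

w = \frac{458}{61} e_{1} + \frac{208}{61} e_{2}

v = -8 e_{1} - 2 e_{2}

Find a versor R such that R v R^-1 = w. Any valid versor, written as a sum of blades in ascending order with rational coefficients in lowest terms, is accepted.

A norm check does it: q(v) = q(w) = -68, hence R = v + w = -\frac{30}{61} e_{1} + \frac{86}{61} e_{2} realises the map — parallel part kept, (v - w)/2 negated, v carried to w.
Answer: -\frac{30}{61} e_{1} + \frac{86}{61} e_{2}


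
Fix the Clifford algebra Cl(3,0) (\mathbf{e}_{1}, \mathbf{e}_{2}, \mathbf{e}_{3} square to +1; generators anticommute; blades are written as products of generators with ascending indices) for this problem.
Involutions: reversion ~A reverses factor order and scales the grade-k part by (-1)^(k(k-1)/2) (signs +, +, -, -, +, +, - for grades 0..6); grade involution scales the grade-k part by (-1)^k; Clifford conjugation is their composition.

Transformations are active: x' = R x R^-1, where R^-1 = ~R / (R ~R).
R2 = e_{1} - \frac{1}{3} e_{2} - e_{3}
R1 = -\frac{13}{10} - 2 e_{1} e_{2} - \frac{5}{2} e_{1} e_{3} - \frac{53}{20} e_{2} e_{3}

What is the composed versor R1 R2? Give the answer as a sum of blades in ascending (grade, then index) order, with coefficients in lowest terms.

Distribute over the terms of R2 (each basis-blade product reordered to ascending indices, repeated generators contracted through their squares):
R1 (e_{1}) = -\frac{13}{10} e_{1} + 2 e_{2} + \frac{5}{2} e_{3} - \frac{53}{20} e_{1} e_{2} e_{3}
R1 (-\frac{1}{3} e_{2}) = \frac{2}{3} e_{1} + \frac{13}{30} e_{2} - \frac{53}{60} e_{3} - \frac{5}{6} e_{1} e_{2} e_{3}
R1 (-e_{3}) = \frac{5}{2} e_{1} + \frac{53}{20} e_{2} + \frac{13}{10} e_{3} + 2 e_{1} e_{2} e_{3}
Summing the partial products and collecting blades:
Answer: \frac{28}{15} e_{1} + \frac{61}{12} e_{2} + \frac{35}{12} e_{3} - \frac{89}{60} e_{1} e_{2} e_{3}


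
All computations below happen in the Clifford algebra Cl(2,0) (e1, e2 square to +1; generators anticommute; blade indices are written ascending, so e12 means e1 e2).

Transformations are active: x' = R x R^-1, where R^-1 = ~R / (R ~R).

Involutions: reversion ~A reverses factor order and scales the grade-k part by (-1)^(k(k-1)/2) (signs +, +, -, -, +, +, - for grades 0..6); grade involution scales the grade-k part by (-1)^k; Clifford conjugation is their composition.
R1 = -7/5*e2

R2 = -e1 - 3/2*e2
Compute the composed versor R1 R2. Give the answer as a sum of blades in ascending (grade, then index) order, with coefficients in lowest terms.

Distribute over the terms of R1 (each basis-blade product reordered to ascending indices, repeated generators contracted through their squares):
(-7/5*e2) R2 = 21/10 - 7/5*e12
Answer: 21/10 - 7/5*e12


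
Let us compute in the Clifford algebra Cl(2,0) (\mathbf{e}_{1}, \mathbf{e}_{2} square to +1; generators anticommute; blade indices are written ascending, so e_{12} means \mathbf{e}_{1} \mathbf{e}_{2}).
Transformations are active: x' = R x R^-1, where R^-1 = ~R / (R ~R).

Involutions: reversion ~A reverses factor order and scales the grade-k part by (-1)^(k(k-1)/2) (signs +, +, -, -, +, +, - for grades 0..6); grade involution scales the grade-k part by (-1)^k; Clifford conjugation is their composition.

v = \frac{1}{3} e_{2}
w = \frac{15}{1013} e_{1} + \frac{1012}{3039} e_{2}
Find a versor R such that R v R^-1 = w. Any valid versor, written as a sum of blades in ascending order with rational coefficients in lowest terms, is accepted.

Why this works: both vectors square to \frac{1}{9}, so q(v) = q(w) and R = v + w = \frac{15}{1013} e_{1} + \frac{675}{1013} e_{2} carries v to w — its own direction survives, the complement (v - w)/2 flips.
Answer: \frac{15}{1013} e_{1} + \frac{675}{1013} e_{2}


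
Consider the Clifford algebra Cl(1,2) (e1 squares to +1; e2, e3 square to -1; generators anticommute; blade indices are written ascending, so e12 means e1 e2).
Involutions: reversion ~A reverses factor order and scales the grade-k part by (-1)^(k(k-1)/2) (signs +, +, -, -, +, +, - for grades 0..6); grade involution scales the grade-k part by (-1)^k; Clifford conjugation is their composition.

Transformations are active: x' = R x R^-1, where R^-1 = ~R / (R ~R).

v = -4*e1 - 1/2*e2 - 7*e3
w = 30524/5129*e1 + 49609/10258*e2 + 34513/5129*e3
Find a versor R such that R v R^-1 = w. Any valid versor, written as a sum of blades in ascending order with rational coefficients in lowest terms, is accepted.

R = v + w = 10008/5129*e1 + 22240/5129*e2 - 1390/5129*e3 works: the equal norms (-133/4) guarantee its sandwich swaps v into w.
Answer: 10008/5129*e1 + 22240/5129*e2 - 1390/5129*e3


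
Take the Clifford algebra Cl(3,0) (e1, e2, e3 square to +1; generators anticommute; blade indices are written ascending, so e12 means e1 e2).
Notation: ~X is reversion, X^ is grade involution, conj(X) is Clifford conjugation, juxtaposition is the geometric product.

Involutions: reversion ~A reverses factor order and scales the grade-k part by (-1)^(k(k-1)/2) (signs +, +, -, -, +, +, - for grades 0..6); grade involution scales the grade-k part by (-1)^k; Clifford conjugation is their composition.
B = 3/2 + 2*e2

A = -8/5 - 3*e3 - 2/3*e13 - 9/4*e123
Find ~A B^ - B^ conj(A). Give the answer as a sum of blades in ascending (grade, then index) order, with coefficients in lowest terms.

first term: -12/5 + 16/5*e2 - 9/2*e3 + 11/2*e13 - 6*e23 + 113/24*e123
second term: -12/5 + 16/5*e2 + 9/2*e3 - 7/2*e13 - 6*e23 - 49/24*e123
Answer: -9*e3 + 9*e13 + 27/4*e123


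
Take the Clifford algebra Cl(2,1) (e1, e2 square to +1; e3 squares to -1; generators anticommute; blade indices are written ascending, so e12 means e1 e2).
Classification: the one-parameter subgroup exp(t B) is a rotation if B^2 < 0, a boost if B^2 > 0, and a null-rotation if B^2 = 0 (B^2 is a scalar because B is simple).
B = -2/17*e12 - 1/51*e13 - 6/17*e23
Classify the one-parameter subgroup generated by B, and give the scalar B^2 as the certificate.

B^2 term by term: the squares give (-2/17)^2*(e12)^2 + (-1/51)^2*(e13)^2 + (-6/17)^2*(e23)^2 = 4/289*(-1) + 1/2601*(+1) + 36/289*(+1) = 1/9 (each basis 2-blade squares to minus the product of its generators' squares); cross terms between blades sharing an index anticommute and cancel. So B^2 = 1/9.
Answer: boost, certificate B^2 = 1/9. Key observation: B^2 = 1/9 is a conjugation invariant, so its sign decides the class regardless of the surface form of B.


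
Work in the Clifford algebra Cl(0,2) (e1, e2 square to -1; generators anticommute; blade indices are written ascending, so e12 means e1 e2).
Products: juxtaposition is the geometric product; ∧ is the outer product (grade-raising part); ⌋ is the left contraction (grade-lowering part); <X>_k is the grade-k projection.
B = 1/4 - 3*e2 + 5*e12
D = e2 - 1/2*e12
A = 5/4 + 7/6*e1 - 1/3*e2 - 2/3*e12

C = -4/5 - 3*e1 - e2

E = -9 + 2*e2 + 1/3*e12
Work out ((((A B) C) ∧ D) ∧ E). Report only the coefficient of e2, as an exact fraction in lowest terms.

step 1: 127/48 - 27/8*e1 - 29/3*e2 + 31/12*e12
step 2: -2629/120 - 637/240*e1 - 213/80*e2 - 3323/120*e12
step 3: -2629/120*e2 + 83/10*e12
step 4: 7887/40*e2 - 747/10*e12
Answer: 7887/40


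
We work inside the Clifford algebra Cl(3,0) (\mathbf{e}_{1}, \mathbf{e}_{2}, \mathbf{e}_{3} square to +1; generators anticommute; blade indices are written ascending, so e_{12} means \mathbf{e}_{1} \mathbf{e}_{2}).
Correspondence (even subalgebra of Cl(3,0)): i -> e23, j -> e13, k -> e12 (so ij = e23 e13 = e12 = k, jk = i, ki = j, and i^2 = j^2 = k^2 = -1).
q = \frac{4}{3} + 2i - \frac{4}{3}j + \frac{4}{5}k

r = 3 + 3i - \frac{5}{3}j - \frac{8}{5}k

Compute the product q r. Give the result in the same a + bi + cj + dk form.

In blades: q = \frac{4}{3} + \frac{4}{5} e_{12} - \frac{4}{3} e_{13} + 2 e_{23}, r = 3 - \frac{8}{5} e_{12} - \frac{5}{3} e_{13} + 3 e_{23}.
Distribute q over r term by term (generator squares from the signature, products reordered to ascending indices): (\frac{4}{3})*r = 4 - \frac{32}{15} e_{12} - \frac{20}{9} e_{13} + 4 e_{23}; (\frac{4}{5} e_{12})*r = \frac{32}{25} + \frac{12}{5} e_{12} + \frac{12}{5} e_{13} + \frac{4}{3} e_{23}; (-\frac{4}{3} e_{13})*r = -\frac{20}{9} + 4 e_{12} - 4 e_{13} + \frac{32}{15} e_{23}; (2 e_{23})*r = -6 - \frac{10}{3} e_{12} + \frac{16}{5} e_{13} + 6 e_{23}.
Sum: -\frac{662}{225} + \frac{14}{15} e_{12} - \frac{28}{45} e_{13} + \frac{202}{15} e_{23}; translating back through the correspondence:
Answer: -\frac{662}{225} + \frac{202}{15}i - \frac{28}{45}j + \frac{14}{15}k


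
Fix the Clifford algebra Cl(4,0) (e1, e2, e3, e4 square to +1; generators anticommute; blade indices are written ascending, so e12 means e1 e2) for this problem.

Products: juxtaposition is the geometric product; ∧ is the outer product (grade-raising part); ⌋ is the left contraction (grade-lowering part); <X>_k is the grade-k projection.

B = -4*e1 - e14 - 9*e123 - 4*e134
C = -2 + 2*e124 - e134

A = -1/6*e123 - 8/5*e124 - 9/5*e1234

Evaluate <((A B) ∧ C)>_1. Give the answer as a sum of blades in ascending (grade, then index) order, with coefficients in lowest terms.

step 1: -3/2 + 44/5*e2 + 81/5*e4 - 113/15*e23 + 106/15*e24 + 72/5*e34 - 211/30*e234
step 2: 3 - 88/5*e2 - 162/5*e4 + 226/15*e23 - 212/15*e24 - 144/5*e34 - 3*e124 + 3/2*e134 + 211/15*e234 + 44/5*e1234
step 3: -88/5*e2 - 162/5*e4
Answer: -88/5*e2 - 162/5*e4


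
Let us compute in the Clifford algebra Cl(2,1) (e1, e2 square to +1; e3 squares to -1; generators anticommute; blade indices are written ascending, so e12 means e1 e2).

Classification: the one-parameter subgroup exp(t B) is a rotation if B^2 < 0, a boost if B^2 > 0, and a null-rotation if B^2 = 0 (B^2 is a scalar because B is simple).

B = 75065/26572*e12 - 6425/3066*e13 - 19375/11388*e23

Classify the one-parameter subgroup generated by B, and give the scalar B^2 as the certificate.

B^2 term by term: the squares give (75065/26572)^2*(e12)^2 + (-6425/3066)^2*(e13)^2 + (-19375/11388)^2*(e23)^2 = 5634754225/706071184*(-1) + 41280625/9400356*(+1) + 375390625/129686544*(+1) = -25/36 (each basis 2-blade squares to minus the product of its generators' squares); cross terms between blades sharing an index anticommute and cancel. So B^2 = -25/36.
Answer: rotation, certificate B^2 = -25/36. Note: conjugating B changes its blade decomposition but never the scalar B^2 = -25/36, whose sign settles the classification.


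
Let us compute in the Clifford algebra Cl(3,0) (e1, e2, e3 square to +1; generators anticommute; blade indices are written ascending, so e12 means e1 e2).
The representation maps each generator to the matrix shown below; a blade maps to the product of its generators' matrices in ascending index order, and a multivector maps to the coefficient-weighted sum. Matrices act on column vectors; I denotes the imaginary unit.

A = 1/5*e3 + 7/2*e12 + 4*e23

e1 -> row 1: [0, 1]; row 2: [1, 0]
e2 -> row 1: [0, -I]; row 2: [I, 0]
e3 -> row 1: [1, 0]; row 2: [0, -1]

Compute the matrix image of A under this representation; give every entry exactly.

Bivector images (products of the table entries): rho(e12) = rho(e1)rho(e2) = row 1: [I, 0]; row 2: [0, -I]; rho(e23) = rho(e2)rho(e3) = row 1: [0, I]; row 2: [I, 0].
M = (1/5)*rho(e3) + (7/2)*rho(e12) + (4)*rho(e23), summed entrywise:
Answer: row 1: [1/5 + 7*I/2, 4*I]; row 2: [4*I, -1/5 - 7*I/2]


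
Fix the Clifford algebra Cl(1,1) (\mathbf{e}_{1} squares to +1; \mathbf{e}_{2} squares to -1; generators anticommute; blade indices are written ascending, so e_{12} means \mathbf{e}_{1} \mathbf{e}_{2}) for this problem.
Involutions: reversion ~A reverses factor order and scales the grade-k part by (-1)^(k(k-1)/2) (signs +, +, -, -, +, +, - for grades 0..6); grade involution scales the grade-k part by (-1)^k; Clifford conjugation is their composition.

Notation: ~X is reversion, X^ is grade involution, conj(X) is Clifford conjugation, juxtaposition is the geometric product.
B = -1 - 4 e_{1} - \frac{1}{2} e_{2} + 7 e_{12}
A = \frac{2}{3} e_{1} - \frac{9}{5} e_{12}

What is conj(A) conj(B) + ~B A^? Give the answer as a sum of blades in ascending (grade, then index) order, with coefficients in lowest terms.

first term: -\frac{229}{15} - \frac{7}{30} e_{1} - \frac{38}{15} e_{2} - \frac{32}{15} e_{12}
second term: \frac{229}{15} + \frac{47}{30} e_{1} + \frac{38}{15} e_{2} + \frac{22}{15} e_{12}
Answer: \frac{4}{3} e_{1} - \frac{2}{3} e_{12}


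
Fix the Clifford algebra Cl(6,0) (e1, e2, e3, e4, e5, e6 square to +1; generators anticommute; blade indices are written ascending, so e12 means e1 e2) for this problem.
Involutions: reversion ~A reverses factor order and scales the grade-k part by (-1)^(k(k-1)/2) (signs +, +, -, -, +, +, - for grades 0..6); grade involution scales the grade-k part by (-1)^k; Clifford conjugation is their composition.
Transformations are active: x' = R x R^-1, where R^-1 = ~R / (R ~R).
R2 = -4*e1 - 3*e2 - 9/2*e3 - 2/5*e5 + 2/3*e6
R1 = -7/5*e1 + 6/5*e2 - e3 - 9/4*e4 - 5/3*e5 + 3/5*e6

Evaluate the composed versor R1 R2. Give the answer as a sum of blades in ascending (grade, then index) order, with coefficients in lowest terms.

Distribute over the terms of R2 (each basis-blade product reordered to ascending indices, repeated generators contracted through their squares):
R1 (-4*e1) = 28/5 + 24/5*e12 - 4*e13 - 9*e14 - 20/3*e15 + 12/5*e16
R1 (-3*e2) = -18/5 + 21/5*e12 - 3*e23 - 27/4*e24 - 5*e25 + 9/5*e26
R1 (-9/2*e3) = 9/2 + 63/10*e13 - 27/5*e23 - 81/8*e34 - 15/2*e35 + 27/10*e36
R1 (-2/5*e5) = 2/3 + 14/25*e15 - 12/25*e25 + 2/5*e35 + 9/10*e45 + 6/25*e56
R1 (2/3*e6) = 2/5 - 14/15*e16 + 4/5*e26 - 2/3*e36 - 3/2*e46 - 10/9*e56
Summing the partial products and collecting blades:
Answer: 227/30 + 9*e12 + 23/10*e13 - 9*e14 - 458/75*e15 + 22/15*e16 - 42/5*e23 - 27/4*e24 - 137/25*e25 + 13/5*e26 - 81/8*e34 - 71/10*e35 + 61/30*e36 + 9/10*e45 - 3/2*e46 - 196/225*e56


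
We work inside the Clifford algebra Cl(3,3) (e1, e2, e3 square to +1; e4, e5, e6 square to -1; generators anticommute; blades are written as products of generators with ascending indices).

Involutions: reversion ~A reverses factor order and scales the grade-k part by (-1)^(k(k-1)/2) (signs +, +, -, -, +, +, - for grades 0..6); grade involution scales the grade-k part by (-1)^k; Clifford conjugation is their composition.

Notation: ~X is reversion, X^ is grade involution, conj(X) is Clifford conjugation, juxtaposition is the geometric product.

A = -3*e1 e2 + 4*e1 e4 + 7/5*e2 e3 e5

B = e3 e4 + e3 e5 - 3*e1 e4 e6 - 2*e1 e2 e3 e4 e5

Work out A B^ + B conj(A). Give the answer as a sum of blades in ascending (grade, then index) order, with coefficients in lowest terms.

first term: 7/5*e2 + 12*e6 + 4*e1 e3 + 14/5*e1 e4 + 8*e2 e3 e5 + 7/5*e2 e4 e5 + 9*e2 e4 e6 + 6*e3 e4 e5 - 3*e1 e2 e3 e4 - 3*e1 e2 e3 e5 - 4*e1 e3 e4 e5 + 21/5*e1 e2 e3 e4 e5 e6
second term: 7/5*e2 + 12*e6 + 4*e1 e3 - 14/5*e1 e4 + 8*e2 e3 e5 - 7/5*e2 e4 e5 - 9*e2 e4 e6 + 6*e3 e4 e5 + 3*e1 e2 e3 e4 + 3*e1 e2 e3 e5 + 4*e1 e3 e4 e5 + 21/5*e1 e2 e3 e4 e5 e6
Answer: 14/5*e2 + 24*e6 + 8*e1 e3 + 16*e2 e3 e5 + 12*e3 e4 e5 + 42/5*e1 e2 e3 e4 e5 e6


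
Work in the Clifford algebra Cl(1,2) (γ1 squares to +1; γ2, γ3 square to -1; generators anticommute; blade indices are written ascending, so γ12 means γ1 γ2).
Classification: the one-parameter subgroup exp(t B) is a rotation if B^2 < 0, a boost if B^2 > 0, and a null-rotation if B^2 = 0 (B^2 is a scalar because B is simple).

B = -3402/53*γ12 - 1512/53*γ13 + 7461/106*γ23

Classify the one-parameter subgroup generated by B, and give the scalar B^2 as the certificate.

B^2 term by term: the squares give (-3402/53)^2*(γ12)^2 + (-1512/53)^2*(γ13)^2 + (7461/106)^2*(γ23)^2 = 11573604/2809*(+1) + 2286144/2809*(+1) + 55666521/11236*(-1) = -81/4 (each basis 2-blade squares to minus the product of its generators' squares); cross terms between blades sharing an index anticommute and cancel. So B^2 = -81/4.
Answer: rotation, certificate B^2 = -81/4. One invariant decides it: the square -81/4 survives every conjugation, and its sign is exactly the classification.


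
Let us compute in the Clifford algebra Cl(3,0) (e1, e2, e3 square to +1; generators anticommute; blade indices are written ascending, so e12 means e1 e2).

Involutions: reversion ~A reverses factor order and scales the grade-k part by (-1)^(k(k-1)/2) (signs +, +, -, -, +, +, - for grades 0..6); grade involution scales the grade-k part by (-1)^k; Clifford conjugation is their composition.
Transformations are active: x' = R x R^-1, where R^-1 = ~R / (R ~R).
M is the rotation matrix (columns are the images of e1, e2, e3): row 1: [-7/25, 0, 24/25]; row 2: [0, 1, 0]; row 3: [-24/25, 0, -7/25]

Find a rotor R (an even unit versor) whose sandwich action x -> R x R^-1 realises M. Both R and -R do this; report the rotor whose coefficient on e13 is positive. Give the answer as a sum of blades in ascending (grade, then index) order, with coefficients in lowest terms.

Method: write R = a + b12*e12 + b13*e13 + b23*e23 with a^2 + b12^2 + b13^2 + b23^2 = 1 (so R^-1 = ~R). Expanding the columns R e_j ~R gives tr M = 4a^2 - 1 and, from the antisymmetric part, M21 - M12 = -4a*b12, M13 - M31 = 4a*b13, M32 - M23 = -4a*b23.
Here tr M = 11/25, so a^2 = (1 + tr M)/4 = 9/25 and a = ±3/5. Taking a = 3/5: M21 - M12 = 0, M13 - M31 = 48/25, M32 - M23 = 0, giving b12 = 0, b13 = 4/5, b23 = 0, i.e. R = 3/5 + 4/5*e13.
Its e13 coefficient is already positive.
Answer: 3/5 + 4/5*e13. Key observation: the double cover Spin(3) -> SO(3) sends R and -R to the same matrix (trace 11/25 here), so the stated sign of the e13 coefficient is what selects one sheet.


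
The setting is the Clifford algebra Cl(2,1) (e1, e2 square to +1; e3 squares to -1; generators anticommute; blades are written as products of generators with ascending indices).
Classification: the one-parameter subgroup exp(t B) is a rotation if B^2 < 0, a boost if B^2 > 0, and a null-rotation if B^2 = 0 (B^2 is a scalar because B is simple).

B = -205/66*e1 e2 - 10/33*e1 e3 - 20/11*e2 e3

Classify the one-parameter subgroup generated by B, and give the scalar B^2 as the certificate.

B^2 term by term: the squares give (-205/66)^2*(e1 e2)^2 + (-10/33)^2*(e1 e3)^2 + (-20/11)^2*(e2 e3)^2 = 42025/4356*(-1) + 100/1089*(+1) + 400/121*(+1) = -25/4 (each basis 2-blade squares to minus the product of its generators' squares); cross terms between blades sharing an index anticommute and cancel. So B^2 = -25/4.
Answer: rotation, certificate B^2 = -25/4. The scalar -25/4 is the complete invariant here: its sign names the subgroup type.
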